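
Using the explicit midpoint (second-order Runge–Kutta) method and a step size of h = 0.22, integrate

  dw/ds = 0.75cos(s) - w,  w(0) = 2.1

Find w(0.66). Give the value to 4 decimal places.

1.4221

Midpoint: k1 = f(s_n, w_n); k2 = f(s_n + h/2, w_n + (h/2)·k1); w_{n+1} = w_n + h·k2.
s=0.000000, w=2.100000:
  k1 = f(0.000000, 2.100000) = -1.350000
  k2 = f(0.110000, 1.951500) = -1.206033
  w ← 2.100000 + 0.22·(-1.206033) = 1.834673
s=0.220000, w=1.834673:
  k1 = f(0.220000, 1.834673) = -1.102750
  k2 = f(0.330000, 1.713370) = -1.003839
  w ← 1.834673 + 0.22·(-1.003839) = 1.613828
s=0.440000, w=1.613828:
  k1 = f(0.440000, 1.613828) = -0.935265
  k2 = f(0.550000, 1.510949) = -0.871556
  w ← 1.613828 + 0.22·(-0.871556) = 1.422086
w(0.66) ≈ 1.4221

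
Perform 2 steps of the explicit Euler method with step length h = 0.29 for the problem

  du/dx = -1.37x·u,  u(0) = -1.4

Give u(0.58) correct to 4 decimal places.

Euler: u_{n+1} = u_n + h·f(x_n, u_n).
x=0.000000, u=-1.400000: f=0.000000 → u ← -1.400000 + 0.29·0.000000 = -1.400000
x=0.290000, u=-1.400000: f=0.556220 → u ← -1.400000 + 0.29·0.556220 = -1.238696
u(0.58) ≈ -1.2387

-1.2387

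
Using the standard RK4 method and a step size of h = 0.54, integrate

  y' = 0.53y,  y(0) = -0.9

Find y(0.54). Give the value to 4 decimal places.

RK4: k1 = f(x_n, y_n); k2 = f(x_n + h/2, y_n + (h/2)·k1); k3 = f(x_n + h/2, y_n + (h/2)·k2); k4 = f(x_n + h, y_n + h·k3); y_{n+1} = y_n + (h/6)·(k1 + 2k2 + 2k3 + k4).
x=0.000000, y=-0.900000:
  k1 = f(0.000000, -0.900000) = -0.477000
  k2 = f(0.270000, -1.028790) = -0.545259
  k3 = f(0.270000, -1.047220) = -0.555027
  k4 = f(0.540000, -1.199714) = -0.635849
  y ← -0.900000 + (0.54/6)·(k1 + 2k2 + 2k3 + k4) = -1.198208
y(0.54) ≈ -1.1982

-1.1982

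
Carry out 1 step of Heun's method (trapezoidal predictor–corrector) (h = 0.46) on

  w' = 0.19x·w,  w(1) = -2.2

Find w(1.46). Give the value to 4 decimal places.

Heun: k1 = f(x_n, w_n); k2 = f(x_n + h, w_n + h·k1); w_{n+1} = w_n + (h/2)·(k1 + k2).
x=1.000000, w=-2.200000:
  k1 = f(1.000000, -2.200000) = -0.418000
  k2 = f(1.460000, -2.392280) = -0.663618
  w ← -2.200000 + (0.46/2)·(-0.418000 + (-0.663618)) = -2.448772
w(1.46) ≈ -2.4488

-2.4488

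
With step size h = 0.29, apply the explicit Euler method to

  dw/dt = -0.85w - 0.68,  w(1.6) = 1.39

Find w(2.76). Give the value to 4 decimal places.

-0.0940

Euler: w_{n+1} = w_n + h·f(t_n, w_n).
t=1.600000, w=1.390000: f=-1.861500 → w ← 1.390000 + 0.29·(-1.861500) = 0.850165
t=1.890000, w=0.850165: f=-1.402640 → w ← 0.850165 + 0.29·(-1.402640) = 0.443399
t=2.180000, w=0.443399: f=-1.056889 → w ← 0.443399 + 0.29·(-1.056889) = 0.136901
t=2.470000, w=0.136901: f=-0.796366 → w ← 0.136901 + 0.29·(-0.796366) = -0.094045
w(2.76) ≈ -0.0940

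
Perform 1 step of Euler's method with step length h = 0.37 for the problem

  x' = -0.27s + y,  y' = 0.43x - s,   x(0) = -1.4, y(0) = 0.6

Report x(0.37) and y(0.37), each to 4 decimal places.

-1.1780, 0.3773

Euler on (x,y): x_{n+1} = x_n + h·x', y_{n+1} = y_n + h·y'.
0.000000: (-1.400000, 0.600000); f=(0.600000, -0.602000) → (-1.178000, 0.377260)
(x(0.37), y(0.37)) ≈ (-1.1780, 0.3773)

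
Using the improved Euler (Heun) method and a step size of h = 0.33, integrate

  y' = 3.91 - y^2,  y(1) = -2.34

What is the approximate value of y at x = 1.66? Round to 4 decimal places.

Heun: k1 = f(x_n, y_n); k2 = f(x_n + h, y_n + h·k1); y_{n+1} = y_n + (h/2)·(k1 + k2).
x=1.000000, y=-2.340000:
  k1 = f(1.000000, -2.340000) = -1.565600
  k2 = f(1.330000, -2.856648) = -4.250438
  y ← -2.340000 + (0.33/2)·(-1.565600 + (-4.250438)) = -3.299646
x=1.330000, y=-3.299646:
  k1 = f(1.330000, -3.299646) = -6.977665
  k2 = f(1.660000, -5.602276) = -27.475494
  y ← -3.299646 + (0.33/2)·(-6.977665 + (-27.475494)) = -8.984418
y(1.66) ≈ -8.9844

-8.9844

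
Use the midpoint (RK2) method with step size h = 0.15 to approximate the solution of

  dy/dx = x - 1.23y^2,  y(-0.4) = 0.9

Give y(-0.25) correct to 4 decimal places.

Midpoint: k1 = f(x_n, y_n); k2 = f(x_n + h/2, y_n + (h/2)·k1); y_{n+1} = y_n + h·k2.
x=-0.400000, y=0.900000:
  k1 = f(-0.400000, 0.900000) = -1.396300
  k2 = f(-0.325000, 0.795277) = -1.102934
  y ← 0.900000 + 0.15·(-1.102934) = 0.734560
y(-0.25) ≈ 0.7346

0.7346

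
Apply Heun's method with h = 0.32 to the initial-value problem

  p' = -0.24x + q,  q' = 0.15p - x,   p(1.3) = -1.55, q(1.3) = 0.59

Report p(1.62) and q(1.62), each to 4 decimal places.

Heun on (p,q): k1 = f(x_n, state_n); k2 = f(x_n + h, state_n + h·k1); state_{n+1} = state_n + (h/2)·(k1 + k2).
1.300000: (-1.550000, 0.590000)
  k1 = (0.278000, -1.532500)
  predictor → (-1.461040, 0.099600)
  k2 = (-0.289200, -1.839156)
  → (-1.551792, 0.050535)
(p(1.62), q(1.62)) ≈ (-1.5518, 0.0505)

-1.5518, 0.0505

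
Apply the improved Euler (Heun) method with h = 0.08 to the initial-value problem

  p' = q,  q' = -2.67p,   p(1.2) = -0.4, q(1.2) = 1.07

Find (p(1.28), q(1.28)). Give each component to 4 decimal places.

-0.3110, 1.1463

Heun on (p,q): k1 = f(x_n, state_n); k2 = f(x_n + h, state_n + h·k1); state_{n+1} = state_n + (h/2)·(k1 + k2).
1.200000: (-0.400000, 1.070000)
  k1 = (1.070000, 1.068000)
  predictor → (-0.314400, 1.155440)
  k2 = (1.155440, 0.839448)
  → (-0.310982, 1.146298)
(p(1.28), q(1.28)) ≈ (-0.3110, 1.1463)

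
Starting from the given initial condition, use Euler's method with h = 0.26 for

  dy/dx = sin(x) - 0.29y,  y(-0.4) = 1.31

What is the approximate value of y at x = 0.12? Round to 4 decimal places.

0.9900

Euler: y_{n+1} = y_n + h·f(x_n, y_n).
x=-0.400000, y=1.310000: f=-0.769318 → y ← 1.310000 + 0.26·(-0.769318) = 1.109977
x=-0.140000, y=1.109977: f=-0.461437 → y ← 1.109977 + 0.26·(-0.461437) = 0.990004
y(0.12) ≈ 0.9900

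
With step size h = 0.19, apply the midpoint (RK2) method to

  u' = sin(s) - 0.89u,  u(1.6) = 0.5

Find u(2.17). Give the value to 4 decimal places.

Midpoint: k1 = f(s_n, u_n); k2 = f(s_n + h/2, u_n + (h/2)·k1); u_{n+1} = u_n + h·k2.
s=1.600000, u=0.500000:
  k1 = f(1.600000, 0.500000) = 0.554574
  k2 = f(1.695000, 0.552684) = 0.500407
  u ← 0.500000 + 0.19·0.500407 = 0.595077
s=1.790000, u=0.595077:
  k1 = f(1.790000, 0.595077) = 0.446452
  k2 = f(1.885000, 0.637490) = 0.383676
  u ← 0.595077 + 0.19·0.383676 = 0.667976
s=1.980000, u=0.667976:
  k1 = f(1.980000, 0.667976) = 0.322939
  k2 = f(2.075000, 0.698655) = 0.253756
  u ← 0.667976 + 0.19·0.253756 = 0.716190
u(2.17) ≈ 0.7162

0.7162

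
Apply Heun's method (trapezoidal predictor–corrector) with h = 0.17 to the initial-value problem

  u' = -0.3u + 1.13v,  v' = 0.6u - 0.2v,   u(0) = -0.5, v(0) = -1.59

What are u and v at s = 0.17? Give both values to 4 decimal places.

Heun on (u,v): k1 = f(s_n, state_n); k2 = f(s_n + h, state_n + h·k1); state_{n+1} = state_n + (h/2)·(k1 + k2).
0.000000: (-0.500000, -1.590000)
  k1 = (-1.646700, 0.018000)
  predictor → (-0.779939, -1.586940)
  k2 = (-1.559260, -0.150575)
  → (-0.772507, -1.601269)
(u(0.17), v(0.17)) ≈ (-0.7725, -1.6013)

-0.7725, -1.6013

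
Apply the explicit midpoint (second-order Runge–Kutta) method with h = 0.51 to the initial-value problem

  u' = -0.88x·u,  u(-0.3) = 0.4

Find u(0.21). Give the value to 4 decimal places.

Midpoint: k1 = f(x_n, u_n); k2 = f(x_n + h/2, u_n + (h/2)·k1); u_{n+1} = u_n + h·k2.
x=-0.300000, u=0.400000:
  k1 = f(-0.300000, 0.400000) = 0.105600
  k2 = f(-0.045000, 0.426928) = 0.016906
  u ← 0.400000 + 0.51·0.016906 = 0.408622
u(0.21) ≈ 0.4086

0.4086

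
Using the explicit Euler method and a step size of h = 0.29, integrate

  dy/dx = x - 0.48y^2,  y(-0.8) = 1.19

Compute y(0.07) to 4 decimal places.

Euler: y_{n+1} = y_n + h·f(x_n, y_n).
x=-0.800000, y=1.190000: f=-1.479728 → y ← 1.190000 + 0.29·(-1.479728) = 0.760879
x=-0.510000, y=0.760879: f=-0.787890 → y ← 0.760879 + 0.29·(-0.787890) = 0.532391
x=-0.220000, y=0.532391: f=-0.356051 → y ← 0.532391 + 0.29·(-0.356051) = 0.429136
y(0.07) ≈ 0.4291

0.4291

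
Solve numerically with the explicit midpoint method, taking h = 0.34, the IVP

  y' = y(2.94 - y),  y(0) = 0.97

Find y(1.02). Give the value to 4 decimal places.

Midpoint: k1 = f(x_n, y_n); k2 = f(x_n + h/2, y_n + (h/2)·k1); y_{n+1} = y_n + h·k2.
x=0.000000, y=0.970000:
  k1 = f(0.000000, 0.970000) = 1.910900
  k2 = f(0.170000, 1.294853) = 2.130224
  y ← 0.970000 + 0.34·2.130224 = 1.694276
x=0.340000, y=1.694276:
  k1 = f(0.340000, 1.694276) = 2.110600
  k2 = f(0.510000, 2.053078) = 1.820920
  y ← 1.694276 + 0.34·1.820920 = 2.313389
x=0.680000, y=2.313389:
  k1 = f(0.680000, 2.313389) = 1.449595
  k2 = f(0.850000, 2.559820) = 0.973192
  y ← 2.313389 + 0.34·0.973192 = 2.644274
y(1.02) ≈ 2.6443

2.6443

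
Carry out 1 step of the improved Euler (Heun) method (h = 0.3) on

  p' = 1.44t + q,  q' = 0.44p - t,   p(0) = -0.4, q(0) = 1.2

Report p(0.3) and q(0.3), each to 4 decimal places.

0.0169, 1.1260

Heun on (p,q): k1 = f(t_n, state_n); k2 = f(t_n + h, state_n + h·k1); state_{n+1} = state_n + (h/2)·(k1 + k2).
0.000000: (-0.400000, 1.200000)
  k1 = (1.200000, -0.176000)
  predictor → (-0.040000, 1.147200)
  k2 = (1.579200, -0.317600)
  → (0.016880, 1.125960)
(p(0.3), q(0.3)) ≈ (0.0169, 1.1260)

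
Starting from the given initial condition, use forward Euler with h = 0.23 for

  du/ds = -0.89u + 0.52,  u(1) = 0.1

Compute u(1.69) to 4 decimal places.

0.3407

Euler: u_{n+1} = u_n + h·f(s_n, u_n).
s=1.000000, u=0.100000: f=0.431000 → u ← 0.100000 + 0.23·0.431000 = 0.199130
s=1.230000, u=0.199130: f=0.342774 → u ← 0.199130 + 0.23·0.342774 = 0.277968
s=1.460000, u=0.277968: f=0.272608 → u ← 0.277968 + 0.23·0.272608 = 0.340668
u(1.69) ≈ 0.3407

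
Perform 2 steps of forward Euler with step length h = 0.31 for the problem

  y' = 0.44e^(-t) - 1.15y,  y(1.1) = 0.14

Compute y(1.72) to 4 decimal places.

0.1205

Euler: y_{n+1} = y_n + h·f(t_n, y_n).
t=1.100000, y=0.140000: f=-0.014537 → y ← 0.140000 + 0.31·(-0.014537) = 0.135494
t=1.410000, y=0.135494: f=-0.048395 → y ← 0.135494 + 0.31·(-0.048395) = 0.120491
y(1.72) ≈ 0.1205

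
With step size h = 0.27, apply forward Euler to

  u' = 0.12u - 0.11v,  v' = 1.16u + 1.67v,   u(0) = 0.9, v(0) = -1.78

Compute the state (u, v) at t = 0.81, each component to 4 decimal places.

Euler on (u,v): u_{n+1} = u_n + h·u', v_{n+1} = v_n + h·v'.
0.000000: (0.900000, -1.780000); f=(0.303800, -1.928600) → (0.982026, -2.300722)
0.270000: (0.982026, -2.300722); f=(0.370923, -2.703056) → (1.082175, -3.030547)
0.540000: (1.082175, -3.030547); f=(0.463221, -3.805690) → (1.207245, -4.058083)
(u(0.81), v(0.81)) ≈ (1.2072, -4.0581)

1.2072, -4.0581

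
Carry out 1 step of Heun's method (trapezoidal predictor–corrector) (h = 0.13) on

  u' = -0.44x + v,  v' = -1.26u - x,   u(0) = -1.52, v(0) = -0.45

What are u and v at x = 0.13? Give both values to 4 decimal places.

-1.5660, -0.2047

Heun on (u,v): k1 = f(x_n, state_n); k2 = f(x_n + h, state_n + h·k1); state_{n+1} = state_n + (h/2)·(k1 + k2).
0.000000: (-1.520000, -0.450000)
  k1 = (-0.450000, 1.915200)
  predictor → (-1.578500, -0.201024)
  k2 = (-0.258224, 1.858910)
  → (-1.566035, -0.204683)
(u(0.13), v(0.13)) ≈ (-1.5660, -0.2047)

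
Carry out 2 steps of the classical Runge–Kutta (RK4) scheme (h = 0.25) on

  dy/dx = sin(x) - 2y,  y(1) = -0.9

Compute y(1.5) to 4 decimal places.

RK4: k1 = f(x_n, y_n); k2 = f(x_n + h/2, y_n + (h/2)·k1); k3 = f(x_n + h/2, y_n + (h/2)·k2); k4 = f(x_n + h, y_n + h·k3); y_{n+1} = y_n + (h/6)·(k1 + 2k2 + 2k3 + k4).
x=1.000000, y=-0.900000:
  k1 = f(1.000000, -0.900000) = 2.641471
  k2 = f(1.125000, -0.569816) = 2.041900
  k3 = f(1.125000, -0.644763) = 2.191793
  k4 = f(1.250000, -0.352052) = 1.653088
  y ← -0.900000 + (0.25/6)·(k1 + 2k2 + 2k3 + k4) = -0.368252
x=1.250000, y=-0.368252:
  k1 = f(1.250000, -0.368252) = 1.685489
  k2 = f(1.375000, -0.157566) = 1.296025
  k3 = f(1.375000, -0.206249) = 1.393391
  k4 = f(1.500000, -0.019904) = 1.037304
  y ← -0.368252 + (0.25/6)·(k1 + 2k2 + 2k3 + k4) = -0.030685
y(1.5) ≈ -0.0307

-0.0307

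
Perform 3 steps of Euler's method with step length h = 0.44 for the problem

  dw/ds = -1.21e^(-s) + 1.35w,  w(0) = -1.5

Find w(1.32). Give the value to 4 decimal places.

Euler: w_{n+1} = w_n + h·f(s_n, w_n).
s=0.000000, w=-1.500000: f=-3.235000 → w ← -1.500000 + 0.44·(-3.235000) = -2.923400
s=0.440000, w=-2.923400: f=-4.725874 → w ← -2.923400 + 0.44·(-4.725874) = -5.002785
s=0.880000, w=-5.002785: f=-7.255647 → w ← -5.002785 + 0.44·(-7.255647) = -8.195269
w(1.32) ≈ -8.1953

-8.1953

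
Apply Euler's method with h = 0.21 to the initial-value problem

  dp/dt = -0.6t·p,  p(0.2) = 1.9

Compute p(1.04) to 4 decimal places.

1.4499

Euler: p_{n+1} = p_n + h·f(t_n, p_n).
t=0.200000, p=1.900000: f=-0.228000 → p ← 1.900000 + 0.21·(-0.228000) = 1.852120
t=0.410000, p=1.852120: f=-0.455622 → p ← 1.852120 + 0.21·(-0.455622) = 1.756439
t=0.620000, p=1.756439: f=-0.653395 → p ← 1.756439 + 0.21·(-0.653395) = 1.619226
t=0.830000, p=1.619226: f=-0.806375 → p ← 1.619226 + 0.21·(-0.806375) = 1.449888
p(1.04) ≈ 1.4499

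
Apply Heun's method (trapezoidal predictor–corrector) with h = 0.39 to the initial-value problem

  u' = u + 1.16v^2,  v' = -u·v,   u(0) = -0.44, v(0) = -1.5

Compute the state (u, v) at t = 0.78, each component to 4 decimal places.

Heun on (u,v): k1 = f(t_n, state_n); k2 = f(t_n + h, state_n + h·k1); state_{n+1} = state_n + (h/2)·(k1 + k2).
0.000000: (-0.440000, -1.500000)
  k1 = (2.170000, -0.660000)
  predictor → (0.406300, -1.757400)
  k2 = (3.988908, 0.714032)
  → (0.760987, -1.489464)
0.390000: (0.760987, -1.489464)
  k1 = (3.334450, 1.133463)
  predictor → (2.061422, -1.047413)
  k2 = (3.334029, 2.159162)
  → (2.061340, -0.847402)
(u(0.78), v(0.78)) ≈ (2.0613, -0.8474)

2.0613, -0.8474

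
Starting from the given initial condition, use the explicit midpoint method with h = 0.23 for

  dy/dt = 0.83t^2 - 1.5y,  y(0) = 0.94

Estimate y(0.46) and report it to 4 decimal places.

0.5027

Midpoint: k1 = f(t_n, y_n); k2 = f(t_n + h/2, y_n + (h/2)·k1); y_{n+1} = y_n + h·k2.
t=0.000000, y=0.940000:
  k1 = f(0.000000, 0.940000) = -1.410000
  k2 = f(0.115000, 0.777850) = -1.155798
  y ← 0.940000 + 0.23·(-1.155798) = 0.674166
t=0.230000, y=0.674166:
  k1 = f(0.230000, 0.674166) = -0.967343
  k2 = f(0.345000, 0.562922) = -0.745592
  y ← 0.674166 + 0.23·(-0.745592) = 0.502680
y(0.46) ≈ 0.5027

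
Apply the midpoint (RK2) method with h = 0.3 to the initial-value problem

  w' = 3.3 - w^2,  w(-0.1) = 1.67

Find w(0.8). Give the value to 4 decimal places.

Midpoint: k1 = f(x_n, w_n); k2 = f(x_n + h/2, w_n + (h/2)·k1); w_{n+1} = w_n + h·k2.
x=-0.100000, w=1.670000:
  k1 = f(-0.100000, 1.670000) = 0.511100
  k2 = f(0.050000, 1.746665) = 0.249161
  w ← 1.670000 + 0.3·0.249161 = 1.744748
x=0.200000, w=1.744748:
  k1 = f(0.200000, 1.744748) = 0.255853
  k2 = f(0.350000, 1.783126) = 0.120460
  w ← 1.744748 + 0.3·0.120460 = 1.780887
x=0.500000, w=1.780887:
  k1 = f(0.500000, 1.780887) = 0.128443
  k2 = f(0.650000, 1.800153) = 0.059449
  w ← 1.780887 + 0.3·0.059449 = 1.798721
w(0.8) ≈ 1.7987

1.7987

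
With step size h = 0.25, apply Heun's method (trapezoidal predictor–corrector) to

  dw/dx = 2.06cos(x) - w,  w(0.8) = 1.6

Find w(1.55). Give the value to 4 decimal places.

1.1092

Heun: k1 = f(x_n, w_n); k2 = f(x_n + h, w_n + h·k1); w_{n+1} = w_n + (h/2)·(k1 + k2).
x=0.800000, w=1.600000:
  k1 = f(0.800000, 1.600000) = -0.164784
  k2 = f(1.050000, 1.558804) = -0.533808
  w ← 1.600000 + (0.25/2)·(-0.164784 + (-0.533808)) = 1.512676
x=1.050000, w=1.512676:
  k1 = f(1.050000, 1.512676) = -0.487680
  k2 = f(1.300000, 1.390756) = -0.839709
  w ← 1.512676 + (0.25/2)·(-0.487680 + (-0.839709)) = 1.346753
x=1.300000, w=1.346753:
  k1 = f(1.300000, 1.346753) = -0.795705
  k2 = f(1.550000, 1.147826) = -1.104989
  w ← 1.346753 + (0.25/2)·(-0.795705 + (-1.104989)) = 1.109166
w(1.55) ≈ 1.1092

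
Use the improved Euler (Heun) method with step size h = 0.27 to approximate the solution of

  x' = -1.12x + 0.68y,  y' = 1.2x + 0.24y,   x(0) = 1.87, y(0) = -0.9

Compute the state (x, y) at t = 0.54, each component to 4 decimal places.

0.9317, -0.1257

Heun on (x,y): k1 = f(t_n, state_n); k2 = f(t_n + h, state_n + h·k1); state_{n+1} = state_n + (h/2)·(k1 + k2).
0.000000: (1.870000, -0.900000)
  k1 = (-2.706400, 2.028000)
  predictor → (1.139272, -0.352440)
  k2 = (-1.515644, 1.282541)
  → (1.300024, -0.453077)
0.270000: (1.300024, -0.453077)
  k1 = (-1.764119, 1.451290)
  predictor → (0.823712, -0.061229)
  k2 = (-0.964193, 0.973759)
  → (0.931702, -0.125695)
(x(0.54), y(0.54)) ≈ (0.9317, -0.1257)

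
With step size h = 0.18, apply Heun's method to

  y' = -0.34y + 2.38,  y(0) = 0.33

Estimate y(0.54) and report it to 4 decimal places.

1.4481

Heun: k1 = f(t_n, y_n); k2 = f(t_n + h, y_n + h·k1); y_{n+1} = y_n + (h/2)·(k1 + k2).
t=0.000000, y=0.330000:
  k1 = f(0.000000, 0.330000) = 2.267800
  k2 = f(0.180000, 0.738204) = 2.129011
  y ← 0.330000 + (0.18/2)·(2.267800 + 2.129011) = 0.725713
t=0.180000, y=0.725713:
  k1 = f(0.180000, 0.725713) = 2.133258
  k2 = f(0.360000, 1.109699) = 2.002702
  y ← 0.725713 + (0.18/2)·(2.133258 + 2.002702) = 1.097949
t=0.360000, y=1.097949:
  k1 = f(0.360000, 1.097949) = 2.006697
  k2 = f(0.540000, 1.459155) = 1.883887
  y ← 1.097949 + (0.18/2)·(2.006697 + 1.883887) = 1.448102
y(0.54) ≈ 1.4481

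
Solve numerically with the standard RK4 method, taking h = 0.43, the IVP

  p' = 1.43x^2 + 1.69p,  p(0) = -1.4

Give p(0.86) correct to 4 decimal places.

-5.5234

RK4: k1 = f(x_n, p_n); k2 = f(x_n + h/2, p_n + (h/2)·k1); k3 = f(x_n + h/2, p_n + (h/2)·k2); k4 = f(x_n + h, p_n + h·k3); p_{n+1} = p_n + (h/6)·(k1 + 2k2 + 2k3 + k4).
x=0.000000, p=-1.400000:
  k1 = f(0.000000, -1.400000) = -2.366000
  k2 = f(0.215000, -1.908690) = -3.159584
  k3 = f(0.215000, -2.079311) = -3.447933
  k4 = f(0.430000, -2.882611) = -4.607206
  p ← -1.400000 + (0.43/6)·(k1 + 2k2 + 2k3 + k4) = -2.846824
x=0.430000, p=-2.846824:
  k1 = f(0.430000, -2.846824) = -4.546725
  k2 = f(0.645000, -3.824370) = -5.868269
  k3 = f(0.645000, -4.108502) = -6.348452
  k4 = f(0.860000, -5.576659) = -8.366925
  p ← -2.846824 + (0.43/6)·(k1 + 2k2 + 2k3 + k4) = -5.523366
p(0.86) ≈ -5.5234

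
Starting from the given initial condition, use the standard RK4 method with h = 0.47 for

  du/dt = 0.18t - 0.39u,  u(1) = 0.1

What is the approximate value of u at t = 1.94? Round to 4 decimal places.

RK4: k1 = f(t_n, u_n); k2 = f(t_n + h/2, u_n + (h/2)·k1); k3 = f(t_n + h/2, u_n + (h/2)·k2); k4 = f(t_n + h, u_n + h·k3); u_{n+1} = u_n + (h/6)·(k1 + 2k2 + 2k3 + k4).
t=1.000000, u=0.100000:
  k1 = f(1.000000, 0.100000) = 0.141000
  k2 = f(1.235000, 0.133135) = 0.170377
  k3 = f(1.235000, 0.140039) = 0.167685
  k4 = f(1.470000, 0.178812) = 0.194863
  u ← 0.100000 + (0.47/6)·(k1 + 2k2 + 2k3 + k4) = 0.179272
t=1.470000, u=0.179272:
  k1 = f(1.470000, 0.179272) = 0.194684
  k2 = f(1.705000, 0.225023) = 0.219141
  k3 = f(1.705000, 0.230771) = 0.216899
  k4 = f(1.940000, 0.281215) = 0.239526
  u ← 0.179272 + (0.47/6)·(k1 + 2k2 + 2k3 + k4) = 0.281599
u(1.94) ≈ 0.2816

0.2816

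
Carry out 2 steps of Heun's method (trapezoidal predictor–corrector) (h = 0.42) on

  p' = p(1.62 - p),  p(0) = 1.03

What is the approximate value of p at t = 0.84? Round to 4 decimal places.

Heun: k1 = f(t_n, p_n); k2 = f(t_n + h, p_n + h·k1); p_{n+1} = p_n + (h/2)·(k1 + k2).
t=0.000000, p=1.030000:
  k1 = f(0.000000, 1.030000) = 0.607700
  k2 = f(0.420000, 1.285234) = 0.430253
  p ← 1.030000 + (0.42/2)·(0.607700 + 0.430253) = 1.247970
t=0.420000, p=1.247970:
  k1 = f(0.420000, 1.247970) = 0.464282
  k2 = f(0.840000, 1.442969) = 0.255451
  p ← 1.247970 + (0.42/2)·(0.464282 + 0.255451) = 1.399114
p(0.84) ≈ 1.3991

1.3991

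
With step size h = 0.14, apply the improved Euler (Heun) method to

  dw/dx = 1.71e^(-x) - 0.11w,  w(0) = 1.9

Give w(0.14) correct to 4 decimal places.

Heun: k1 = f(x_n, w_n); k2 = f(x_n + h, w_n + h·k1); w_{n+1} = w_n + (h/2)·(k1 + k2).
x=0.000000, w=1.900000:
  k1 = f(0.000000, 1.900000) = 1.501000
  k2 = f(0.140000, 2.110140) = 1.254487
  w ← 1.900000 + (0.14/2)·(1.501000 + 1.254487) = 2.092884
w(0.14) ≈ 2.0929

2.0929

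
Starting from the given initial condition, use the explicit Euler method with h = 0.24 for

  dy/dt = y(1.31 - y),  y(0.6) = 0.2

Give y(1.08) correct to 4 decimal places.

Euler: y_{n+1} = y_n + h·f(t_n, y_n).
t=0.600000, y=0.200000: f=0.222000 → y ← 0.200000 + 0.24·0.222000 = 0.253280
t=0.840000, y=0.253280: f=0.267646 → y ← 0.253280 + 0.24·0.267646 = 0.317515
y(1.08) ≈ 0.3175

0.3175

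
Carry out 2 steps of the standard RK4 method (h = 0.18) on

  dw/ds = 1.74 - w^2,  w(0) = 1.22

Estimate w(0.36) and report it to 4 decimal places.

RK4: k1 = f(s_n, w_n); k2 = f(s_n + h/2, w_n + (h/2)·k1); k3 = f(s_n + h/2, w_n + (h/2)·k2); k4 = f(s_n + h, w_n + h·k3); w_{n+1} = w_n + (h/6)·(k1 + 2k2 + 2k3 + k4).
s=0.000000, w=1.220000:
  k1 = f(0.000000, 1.220000) = 0.251600
  k2 = f(0.090000, 1.242644) = 0.195836
  k3 = f(0.090000, 1.237625) = 0.208284
  k4 = f(0.180000, 1.257491) = 0.158716
  w ← 1.220000 + (0.18/6)·(k1 + 2k2 + 2k3 + k4) = 1.256557
s=0.180000, w=1.256557:
  k1 = f(0.180000, 1.256557) = 0.161065
  k2 = f(0.270000, 1.271053) = 0.124425
  k3 = f(0.270000, 1.267755) = 0.132797
  k4 = f(0.360000, 1.280460) = 0.100422
  w ← 1.256557 + (0.18/6)·(k1 + 2k2 + 2k3 + k4) = 1.279835
w(0.36) ≈ 1.2798

1.2798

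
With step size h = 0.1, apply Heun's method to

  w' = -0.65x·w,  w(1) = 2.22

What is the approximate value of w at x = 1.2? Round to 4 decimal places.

1.9244

Heun: k1 = f(x_n, w_n); k2 = f(x_n + h, w_n + h·k1); w_{n+1} = w_n + (h/2)·(k1 + k2).
x=1.000000, w=2.220000:
  k1 = f(1.000000, 2.220000) = -1.443000
  k2 = f(1.100000, 2.075700) = -1.484126
  w ← 2.220000 + (0.1/2)·(-1.443000 + (-1.484126)) = 2.073644
x=1.100000, w=2.073644:
  k1 = f(1.100000, 2.073644) = -1.482655
  k2 = f(1.200000, 1.925378) = -1.501795
  w ← 2.073644 + (0.1/2)·(-1.482655 + (-1.501795)) = 1.924421
w(1.2) ≈ 1.9244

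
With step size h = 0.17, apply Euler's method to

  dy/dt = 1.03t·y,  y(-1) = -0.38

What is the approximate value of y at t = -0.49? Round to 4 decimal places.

Euler: y_{n+1} = y_n + h·f(t_n, y_n).
t=-1.000000, y=-0.380000: f=0.391400 → y ← -0.380000 + 0.17·0.391400 = -0.313462
t=-0.830000, y=-0.313462: f=0.267979 → y ← -0.313462 + 0.17·0.267979 = -0.267906
t=-0.660000, y=-0.267906: f=0.182122 → y ← -0.267906 + 0.17·0.182122 = -0.236945
y(-0.49) ≈ -0.2369

-0.2369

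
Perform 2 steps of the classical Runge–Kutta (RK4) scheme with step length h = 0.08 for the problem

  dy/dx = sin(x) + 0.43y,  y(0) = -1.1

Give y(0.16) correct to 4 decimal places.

RK4: k1 = f(x_n, y_n); k2 = f(x_n + h/2, y_n + (h/2)·k1); k3 = f(x_n + h/2, y_n + (h/2)·k2); k4 = f(x_n + h, y_n + h·k3); y_{n+1} = y_n + (h/6)·(k1 + 2k2 + 2k3 + k4).
x=0.000000, y=-1.100000:
  k1 = f(0.000000, -1.100000) = -0.473000
  k2 = f(0.040000, -1.118920) = -0.441146
  k3 = f(0.040000, -1.117646) = -0.440598
  k4 = f(0.080000, -1.135248) = -0.408242
  y ← -1.100000 + (0.08/6)·(k1 + 2k2 + 2k3 + k4) = -1.135263
x=0.080000, y=-1.135263:
  k1 = f(0.080000, -1.135263) = -0.408248
  k2 = f(0.120000, -1.151593) = -0.375473
  k3 = f(0.120000, -1.150282) = -0.374909
  k4 = f(0.160000, -1.165256) = -0.341742
  y ← -1.135263 + (0.08/6)·(k1 + 2k2 + 2k3 + k4) = -1.165273
y(0.16) ≈ -1.1653

-1.1653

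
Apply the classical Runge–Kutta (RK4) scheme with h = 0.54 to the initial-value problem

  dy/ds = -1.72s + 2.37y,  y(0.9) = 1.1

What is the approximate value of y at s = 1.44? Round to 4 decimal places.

1.8519

RK4: k1 = f(s_n, y_n); k2 = f(s_n + h/2, y_n + (h/2)·k1); k3 = f(s_n + h/2, y_n + (h/2)·k2); k4 = f(s_n + h, y_n + h·k3); y_{n+1} = y_n + (h/6)·(k1 + 2k2 + 2k3 + k4).
s=0.900000, y=1.100000:
  k1 = f(0.900000, 1.100000) = 1.059000
  k2 = f(1.170000, 1.385930) = 1.272254
  k3 = f(1.170000, 1.443509) = 1.408715
  k4 = f(1.440000, 1.860706) = 1.933074
  y ← 1.100000 + (0.54/6)·(k1 + 2k2 + 2k3 + k4) = 1.851861
y(1.44) ≈ 1.8519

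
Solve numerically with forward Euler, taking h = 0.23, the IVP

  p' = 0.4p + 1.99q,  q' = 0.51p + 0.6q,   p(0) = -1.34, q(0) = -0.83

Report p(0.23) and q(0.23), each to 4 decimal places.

Euler on (p,q): p_{n+1} = p_n + h·p', q_{n+1} = q_n + h·q'.
0.000000: (-1.340000, -0.830000); f=(-2.187700, -1.181400) → (-1.843171, -1.101722)
(p(0.23), q(0.23)) ≈ (-1.8432, -1.1017)

-1.8432, -1.1017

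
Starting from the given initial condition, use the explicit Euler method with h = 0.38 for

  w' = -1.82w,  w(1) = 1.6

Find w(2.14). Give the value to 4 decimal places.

Euler: w_{n+1} = w_n + h·f(x_n, w_n).
x=1.000000, w=1.600000: f=-2.912000 → w ← 1.600000 + 0.38·(-2.912000) = 0.493440
x=1.380000, w=0.493440: f=-0.898061 → w ← 0.493440 + 0.38·(-0.898061) = 0.152177
x=1.760000, w=0.152177: f=-0.276962 → w ← 0.152177 + 0.38·(-0.276962) = 0.046931
w(2.14) ≈ 0.0469

0.0469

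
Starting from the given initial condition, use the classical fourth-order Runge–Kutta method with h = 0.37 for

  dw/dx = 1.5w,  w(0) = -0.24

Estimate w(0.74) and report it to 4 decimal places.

RK4: k1 = f(x_n, w_n); k2 = f(x_n + h/2, w_n + (h/2)·k1); k3 = f(x_n + h/2, w_n + (h/2)·k2); k4 = f(x_n + h, w_n + h·k3); w_{n+1} = w_n + (h/6)·(k1 + 2k2 + 2k3 + k4).
x=0.000000, w=-0.240000:
  k1 = f(0.000000, -0.240000) = -0.360000
  k2 = f(0.185000, -0.306600) = -0.459900
  k3 = f(0.185000, -0.325081) = -0.487622
  k4 = f(0.370000, -0.420420) = -0.630630
  w ← -0.240000 + (0.37/6)·(k1 + 2k2 + 2k3 + k4) = -0.417950
x=0.370000, w=-0.417950:
  k1 = f(0.370000, -0.417950) = -0.626925
  k2 = f(0.555000, -0.533931) = -0.800897
  k3 = f(0.555000, -0.566116) = -0.849174
  k4 = f(0.740000, -0.732144) = -1.098216
  w ← -0.417950 + (0.37/6)·(k1 + 2k2 + 2k3 + k4) = -0.727842
w(0.74) ≈ -0.7278

-0.7278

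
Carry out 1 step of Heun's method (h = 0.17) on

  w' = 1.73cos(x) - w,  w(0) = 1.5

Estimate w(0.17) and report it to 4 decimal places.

1.5337

Heun: k1 = f(x_n, w_n); k2 = f(x_n + h, w_n + h·k1); w_{n+1} = w_n + (h/2)·(k1 + k2).
x=0.000000, w=1.500000:
  k1 = f(0.000000, 1.500000) = 0.230000
  k2 = f(0.170000, 1.539100) = 0.165962
  w ← 1.500000 + (0.17/2)·(0.230000 + 0.165962) = 1.533657
w(0.17) ≈ 1.5337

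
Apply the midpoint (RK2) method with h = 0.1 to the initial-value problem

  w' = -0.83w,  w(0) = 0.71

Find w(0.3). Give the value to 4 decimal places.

Midpoint: k1 = f(s_n, w_n); k2 = f(s_n + h/2, w_n + (h/2)·k1); w_{n+1} = w_n + h·k2.
s=0.000000, w=0.710000:
  k1 = f(0.000000, 0.710000) = -0.589300
  k2 = f(0.050000, 0.680535) = -0.564844
  w ← 0.710000 + 0.1·(-0.564844) = 0.653516
s=0.100000, w=0.653516:
  k1 = f(0.100000, 0.653516) = -0.542418
  k2 = f(0.150000, 0.626395) = -0.519908
  w ← 0.653516 + 0.1·(-0.519908) = 0.601525
s=0.200000, w=0.601525:
  k1 = f(0.200000, 0.601525) = -0.499266
  k2 = f(0.250000, 0.576562) = -0.478546
  w ← 0.601525 + 0.1·(-0.478546) = 0.553670
w(0.3) ≈ 0.5537

0.5537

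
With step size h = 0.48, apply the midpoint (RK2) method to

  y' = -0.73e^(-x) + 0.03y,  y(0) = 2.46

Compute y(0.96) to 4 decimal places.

Midpoint: k1 = f(x_n, y_n); k2 = f(x_n + h/2, y_n + (h/2)·k1); y_{n+1} = y_n + h·k2.
x=0.000000, y=2.460000:
  k1 = f(0.000000, 2.460000) = -0.656200
  k2 = f(0.240000, 2.302512) = -0.505163
  y ← 2.460000 + 0.48·(-0.505163) = 2.217522
x=0.480000, y=2.217522:
  k1 = f(0.480000, 2.217522) = -0.385186
  k2 = f(0.720000, 2.125077) = -0.291577
  y ← 2.217522 + 0.48·(-0.291577) = 2.077565
y(0.96) ≈ 2.0776

2.0776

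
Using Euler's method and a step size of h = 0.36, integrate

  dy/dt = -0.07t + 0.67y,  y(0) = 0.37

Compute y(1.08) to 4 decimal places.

Euler: y_{n+1} = y_n + h·f(t_n, y_n).
t=0.000000, y=0.370000: f=0.247900 → y ← 0.370000 + 0.36·0.247900 = 0.459244
t=0.360000, y=0.459244: f=0.282493 → y ← 0.459244 + 0.36·0.282493 = 0.560942
t=0.720000, y=0.560942: f=0.325431 → y ← 0.560942 + 0.36·0.325431 = 0.678097
y(1.08) ≈ 0.6781

0.6781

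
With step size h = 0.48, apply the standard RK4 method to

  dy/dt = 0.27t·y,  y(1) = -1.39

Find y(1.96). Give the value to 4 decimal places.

RK4: k1 = f(t_n, y_n); k2 = f(t_n + h/2, y_n + (h/2)·k1); k3 = f(t_n + h/2, y_n + (h/2)·k2); k4 = f(t_n + h, y_n + h·k3); y_{n+1} = y_n + (h/6)·(k1 + 2k2 + 2k3 + k4).
t=1.000000, y=-1.390000:
  k1 = f(1.000000, -1.390000) = -0.375300
  k2 = f(1.240000, -1.480072) = -0.495528
  k3 = f(1.240000, -1.508927) = -0.505189
  k4 = f(1.480000, -1.632491) = -0.652343
  y ← -1.390000 + (0.48/6)·(k1 + 2k2 + 2k3 + k4) = -1.632326
t=1.480000, y=-1.632326:
  k1 = f(1.480000, -1.632326) = -0.652278
  k2 = f(1.720000, -1.788873) = -0.830753
  k3 = f(1.720000, -1.831707) = -0.850645
  k4 = f(1.960000, -2.040636) = -1.079904
  y ← -1.632326 + (0.48/6)·(k1 + 2k2 + 2k3 + k4) = -2.039924
y(1.96) ≈ -2.0399

-2.0399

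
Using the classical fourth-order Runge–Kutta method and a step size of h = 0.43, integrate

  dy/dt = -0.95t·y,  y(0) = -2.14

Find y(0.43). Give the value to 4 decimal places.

-1.9601

RK4: k1 = f(t_n, y_n); k2 = f(t_n + h/2, y_n + (h/2)·k1); k3 = f(t_n + h/2, y_n + (h/2)·k2); k4 = f(t_n + h, y_n + h·k3); y_{n+1} = y_n + (h/6)·(k1 + 2k2 + 2k3 + k4).
t=0.000000, y=-2.140000:
  k1 = f(0.000000, -2.140000) = 0.000000
  k2 = f(0.215000, -2.140000) = 0.437095
  k3 = f(0.215000, -2.046025) = 0.417901
  k4 = f(0.430000, -1.960303) = 0.800784
  y ← -2.140000 + (0.43/6)·(k1 + 2k2 + 2k3 + k4) = -1.960061
y(0.43) ≈ -1.9601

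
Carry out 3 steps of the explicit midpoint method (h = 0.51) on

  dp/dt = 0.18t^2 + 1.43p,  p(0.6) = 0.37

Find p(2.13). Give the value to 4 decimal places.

4.0882

Midpoint: k1 = f(t_n, p_n); k2 = f(t_n + h/2, p_n + (h/2)·k1); p_{n+1} = p_n + h·k2.
t=0.600000, p=0.370000:
  k1 = f(0.600000, 0.370000) = 0.593900
  k2 = f(0.855000, 0.521444) = 0.877250
  p ← 0.370000 + 0.51·0.877250 = 0.817398
t=1.110000, p=0.817398:
  k1 = f(1.110000, 0.817398) = 1.390657
  k2 = f(1.365000, 1.172015) = 2.011362
  p ← 0.817398 + 0.51·2.011362 = 1.843192
t=1.620000, p=1.843192:
  k1 = f(1.620000, 1.843192) = 3.108157
  k2 = f(1.875000, 2.635772) = 4.401967
  p ← 1.843192 + 0.51·4.401967 = 4.088195
p(2.13) ≈ 4.0882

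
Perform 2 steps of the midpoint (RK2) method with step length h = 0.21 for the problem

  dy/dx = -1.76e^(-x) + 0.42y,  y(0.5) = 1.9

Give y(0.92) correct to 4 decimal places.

Midpoint: k1 = f(x_n, y_n); k2 = f(x_n + h/2, y_n + (h/2)·k1); y_{n+1} = y_n + h·k2.
x=0.500000, y=1.900000:
  k1 = f(0.500000, 1.900000) = -0.269494
  k2 = f(0.605000, 1.871703) = -0.174976
  y ← 1.900000 + 0.21·(-0.174976) = 1.863255
x=0.710000, y=1.863255:
  k1 = f(0.710000, 1.863255) = -0.082727
  k2 = f(0.815000, 1.854569) = -0.000126
  y ← 1.863255 + 0.21·(-0.000126) = 1.863229
y(0.92) ≈ 1.8632

1.8632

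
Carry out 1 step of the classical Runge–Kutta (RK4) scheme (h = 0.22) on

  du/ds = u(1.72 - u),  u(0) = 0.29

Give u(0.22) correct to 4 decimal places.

RK4: k1 = f(s_n, u_n); k2 = f(s_n + h/2, u_n + (h/2)·k1); k3 = f(s_n + h/2, u_n + (h/2)·k2); k4 = f(s_n + h, u_n + h·k3); u_{n+1} = u_n + (h/6)·(k1 + 2k2 + 2k3 + k4).
s=0.000000, u=0.290000:
  k1 = f(0.000000, 0.290000) = 0.414700
  k2 = f(0.110000, 0.335617) = 0.464622
  k3 = f(0.110000, 0.341108) = 0.470352
  k4 = f(0.220000, 0.393477) = 0.521957
  u ← 0.290000 + (0.22/6)·(k1 + 2k2 + 2k3 + k4) = 0.392909
u(0.22) ≈ 0.3929

0.3929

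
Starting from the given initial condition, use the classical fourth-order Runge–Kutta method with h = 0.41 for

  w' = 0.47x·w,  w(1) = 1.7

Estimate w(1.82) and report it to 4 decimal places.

RK4: k1 = f(x_n, w_n); k2 = f(x_n + h/2, w_n + (h/2)·k1); k3 = f(x_n + h/2, w_n + (h/2)·k2); k4 = f(x_n + h, w_n + h·k3); w_{n+1} = w_n + (h/6)·(k1 + 2k2 + 2k3 + k4).
x=1.000000, w=1.700000:
  k1 = f(1.000000, 1.700000) = 0.799000
  k2 = f(1.205000, 1.863795) = 1.055560
  k3 = f(1.205000, 1.916390) = 1.085347
  k4 = f(1.410000, 2.144992) = 1.421486
  w ← 1.700000 + (0.41/6)·(k1 + 2k2 + 2k3 + k4) = 2.144324
x=1.410000, w=2.144324:
  k1 = f(1.410000, 2.144324) = 1.421043
  k2 = f(1.615000, 2.435638) = 1.848771
  k3 = f(1.615000, 2.523322) = 1.915328
  k4 = f(1.820000, 2.929608) = 2.505987
  w ← 2.144324 + (0.41/6)·(k1 + 2k2 + 2k3 + k4) = 2.927098
w(1.82) ≈ 2.9271

2.9271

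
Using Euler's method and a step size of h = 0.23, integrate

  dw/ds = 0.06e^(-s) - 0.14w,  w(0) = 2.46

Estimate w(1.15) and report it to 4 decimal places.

Euler: w_{n+1} = w_n + h·f(s_n, w_n).
s=0.000000, w=2.460000: f=-0.284400 → w ← 2.460000 + 0.23·(-0.284400) = 2.394588
s=0.230000, w=2.394588: f=-0.287570 → w ← 2.394588 + 0.23·(-0.287570) = 2.328447
s=0.460000, w=2.328447: f=-0.288106 → w ← 2.328447 + 0.23·(-0.288106) = 2.262183
s=0.690000, w=2.262183: f=-0.286611 → w ← 2.262183 + 0.23·(-0.286611) = 2.196262
s=0.920000, w=2.196262: f=-0.283566 → w ← 2.196262 + 0.23·(-0.283566) = 2.131042
w(1.15) ≈ 2.1310

2.1310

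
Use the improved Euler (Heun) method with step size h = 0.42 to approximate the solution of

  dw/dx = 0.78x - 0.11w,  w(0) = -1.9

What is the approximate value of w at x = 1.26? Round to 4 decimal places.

-1.0598

Heun: k1 = f(x_n, w_n); k2 = f(x_n + h, w_n + h·k1); w_{n+1} = w_n + (h/2)·(k1 + k2).
x=0.000000, w=-1.900000:
  k1 = f(0.000000, -1.900000) = 0.209000
  k2 = f(0.420000, -1.812220) = 0.526944
  w ← -1.900000 + (0.42/2)·(0.209000 + 0.526944) = -1.745452
x=0.420000, w=-1.745452:
  k1 = f(0.420000, -1.745452) = 0.519600
  k2 = f(0.840000, -1.527220) = 0.823194
  w ← -1.745452 + (0.42/2)·(0.519600 + 0.823194) = -1.463465
x=0.840000, w=-1.463465:
  k1 = f(0.840000, -1.463465) = 0.816181
  k2 = f(1.260000, -1.120669) = 1.106074
  w ← -1.463465 + (0.42/2)·(0.816181 + 1.106074) = -1.059792
w(1.26) ≈ -1.0598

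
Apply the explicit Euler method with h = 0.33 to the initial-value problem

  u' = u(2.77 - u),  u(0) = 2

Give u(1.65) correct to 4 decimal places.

Euler: u_{n+1} = u_n + h·f(x_n, u_n).
x=0.000000, u=2.000000: f=1.540000 → u ← 2.000000 + 0.33·1.540000 = 2.508200
x=0.330000, u=2.508200: f=0.656647 → u ← 2.508200 + 0.33·0.656647 = 2.724893
x=0.660000, u=2.724893: f=0.122911 → u ← 2.724893 + 0.33·0.122911 = 2.765454
x=0.990000, u=2.765454: f=0.012572 → u ← 2.765454 + 0.33·0.012572 = 2.769603
x=1.320000, u=2.769603: f=0.001100 → u ← 2.769603 + 0.33·0.001100 = 2.769966
u(1.65) ≈ 2.7700

2.7700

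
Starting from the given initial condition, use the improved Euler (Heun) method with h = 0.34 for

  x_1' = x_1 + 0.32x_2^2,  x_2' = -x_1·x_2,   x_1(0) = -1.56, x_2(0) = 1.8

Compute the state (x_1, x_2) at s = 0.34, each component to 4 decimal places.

Heun on (x_1,x_2): k1 = f(s_n, state_n); k2 = f(s_n + h, state_n + h·k1); state_{n+1} = state_n + (h/2)·(k1 + k2).
0.000000: (-1.560000, 1.800000)
  k1 = (-0.523200, 2.808000)
  predictor → (-1.737888, 2.754720)
  k2 = (0.690426, 4.787395)
  → (-1.531572, 3.091217)
(x_1(0.34), x_2(0.34)) ≈ (-1.5316, 3.0912)

-1.5316, 3.0912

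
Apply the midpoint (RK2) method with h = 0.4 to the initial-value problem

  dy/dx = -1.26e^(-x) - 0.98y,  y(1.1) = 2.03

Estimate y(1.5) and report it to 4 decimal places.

1.2857

Midpoint: k1 = f(x_n, y_n); k2 = f(x_n + h/2, y_n + (h/2)·k1); y_{n+1} = y_n + h·k2.
x=1.100000, y=2.030000:
  k1 = f(1.100000, 2.030000) = -2.408818
  k2 = f(1.300000, 1.548236) = -1.860662
  y ← 2.030000 + 0.4·(-1.860662) = 1.285735
y(1.5) ≈ 1.2857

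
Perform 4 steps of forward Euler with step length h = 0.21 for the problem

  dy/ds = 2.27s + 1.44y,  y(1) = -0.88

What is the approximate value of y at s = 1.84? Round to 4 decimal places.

1.1582

Euler: y_{n+1} = y_n + h·f(s_n, y_n).
s=1.000000, y=-0.880000: f=1.002800 → y ← -0.880000 + 0.21·1.002800 = -0.669412
s=1.210000, y=-0.669412: f=1.782747 → y ← -0.669412 + 0.21·1.782747 = -0.295035
s=1.420000, y=-0.295035: f=2.798549 → y ← -0.295035 + 0.21·2.798549 = 0.292660
s=1.630000, y=0.292660: f=4.121531 → y ← 0.292660 + 0.21·4.121531 = 1.158182
y(1.84) ≈ 1.1582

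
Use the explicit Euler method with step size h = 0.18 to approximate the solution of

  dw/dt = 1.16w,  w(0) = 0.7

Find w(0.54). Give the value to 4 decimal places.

Euler: w_{n+1} = w_n + h·f(t_n, w_n).
t=0.000000, w=0.700000: f=0.812000 → w ← 0.700000 + 0.18·0.812000 = 0.846160
t=0.180000, w=0.846160: f=0.981546 → w ← 0.846160 + 0.18·0.981546 = 1.022838
t=0.360000, w=1.022838: f=1.186492 → w ← 1.022838 + 0.18·1.186492 = 1.236407
w(0.54) ≈ 1.2364

1.2364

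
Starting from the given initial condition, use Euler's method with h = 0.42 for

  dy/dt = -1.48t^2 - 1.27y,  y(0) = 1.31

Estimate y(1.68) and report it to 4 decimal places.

-1.1533

Euler: y_{n+1} = y_n + h·f(t_n, y_n).
t=0.000000, y=1.310000: f=-1.663700 → y ← 1.310000 + 0.42·(-1.663700) = 0.611246
t=0.420000, y=0.611246: f=-1.037354 → y ← 0.611246 + 0.42·(-1.037354) = 0.175557
t=0.840000, y=0.175557: f=-1.267246 → y ← 0.175557 + 0.42·(-1.267246) = -0.356686
t=1.260000, y=-0.356686: f=-1.896657 → y ← -0.356686 + 0.42·(-1.896657) = -1.153282
y(1.68) ≈ -1.1533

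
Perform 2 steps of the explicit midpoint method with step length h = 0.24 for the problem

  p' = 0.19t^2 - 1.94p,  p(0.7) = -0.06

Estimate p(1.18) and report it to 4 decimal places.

Midpoint: k1 = f(t_n, p_n); k2 = f(t_n + h/2, p_n + (h/2)·k1); p_{n+1} = p_n + h·k2.
t=0.700000, p=-0.060000:
  k1 = f(0.700000, -0.060000) = 0.209500
  k2 = f(0.820000, -0.034860) = 0.195384
  p ← -0.060000 + 0.24·0.195384 = -0.013108
t=0.940000, p=-0.013108:
  k1 = f(0.940000, -0.013108) = 0.193313
  k2 = f(1.060000, 0.010090) = 0.193910
  p ← -0.013108 + 0.24·0.193910 = 0.033431
p(1.18) ≈ 0.0334

0.0334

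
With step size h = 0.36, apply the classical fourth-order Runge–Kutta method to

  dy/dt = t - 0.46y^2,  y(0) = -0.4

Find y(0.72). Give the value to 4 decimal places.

RK4: k1 = f(t_n, y_n); k2 = f(t_n + h/2, y_n + (h/2)·k1); k3 = f(t_n + h/2, y_n + (h/2)·k2); k4 = f(t_n + h, y_n + h·k3); y_{n+1} = y_n + (h/6)·(k1 + 2k2 + 2k3 + k4).
t=0.000000, y=-0.400000:
  k1 = f(0.000000, -0.400000) = -0.073600
  k2 = f(0.180000, -0.413248) = 0.101444
  k3 = f(0.180000, -0.381740) = 0.112966
  k4 = f(0.360000, -0.359332) = 0.300605
  y ← -0.400000 + (0.36/6)·(k1 + 2k2 + 2k3 + k4) = -0.360650
t=0.360000, y=-0.360650:
  k1 = f(0.360000, -0.360650) = 0.300168
  k2 = f(0.540000, -0.306620) = 0.496753
  k3 = f(0.540000, -0.271235) = 0.506159
  k4 = f(0.720000, -0.178433) = 0.705354
  y ← -0.360650 + (0.36/6)·(k1 + 2k2 + 2k3 + k4) = -0.179970
y(0.72) ≈ -0.1800

-0.1800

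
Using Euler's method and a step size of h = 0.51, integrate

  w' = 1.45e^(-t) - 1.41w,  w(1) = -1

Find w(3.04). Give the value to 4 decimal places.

0.0992

Euler: w_{n+1} = w_n + h·f(t_n, w_n).
t=1.000000, w=-1.000000: f=1.943425 → w ← -1.000000 + 0.51·1.943425 = -0.008853
t=1.510000, w=-0.008853: f=0.332802 → w ← -0.008853 + 0.51·0.332802 = 0.160876
t=2.020000, w=0.160876: f=-0.034485 → w ← 0.160876 + 0.51·(-0.034485) = 0.143289
t=2.530000, w=0.143289: f=-0.086532 → w ← 0.143289 + 0.51·(-0.086532) = 0.099158
w(3.04) ≈ 0.0992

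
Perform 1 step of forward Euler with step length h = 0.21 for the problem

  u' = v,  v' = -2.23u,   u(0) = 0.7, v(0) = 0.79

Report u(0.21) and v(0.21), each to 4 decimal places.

Euler on (u,v): u_{n+1} = u_n + h·u', v_{n+1} = v_n + h·v'.
0.000000: (0.700000, 0.790000); f=(0.790000, -1.561000) → (0.865900, 0.462190)
(u(0.21), v(0.21)) ≈ (0.8659, 0.4622)

0.8659, 0.4622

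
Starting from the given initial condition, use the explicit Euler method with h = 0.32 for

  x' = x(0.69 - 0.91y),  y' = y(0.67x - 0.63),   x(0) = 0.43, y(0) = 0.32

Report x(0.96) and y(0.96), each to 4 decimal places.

Euler on (x,y): x_{n+1} = x_n + h·x', y_{n+1} = y_n + h·y'.
0.000000: (0.430000, 0.320000); f=(0.171484, -0.109408) → (0.484875, 0.284989)
0.320000: (0.484875, 0.284989); f=(0.208816, -0.086960) → (0.551696, 0.257162)
0.640000: (0.551696, 0.257162); f=(0.251564, -0.066956) → (0.632196, 0.235736)
(x(0.96), y(0.96)) ≈ (0.6322, 0.2357)

0.6322, 0.2357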